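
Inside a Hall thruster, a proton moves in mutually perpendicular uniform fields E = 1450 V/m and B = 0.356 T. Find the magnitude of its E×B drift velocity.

The steady drift has the magnetic force balancing the electric force, so v_d = E/B.
v_d = 1450/0.356 = 4070 m/s.

v_d ≈ 4070 m/s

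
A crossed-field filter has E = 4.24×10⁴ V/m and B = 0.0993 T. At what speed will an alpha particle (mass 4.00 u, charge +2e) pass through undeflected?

v = 4.27×10⁵ m/s

Zero net Lorentz force requires |qE| = |q v×B|, i.e. E = vB.
v = E/B = 4.24×10⁴/0.0993 = 4.27×10⁵ m/s.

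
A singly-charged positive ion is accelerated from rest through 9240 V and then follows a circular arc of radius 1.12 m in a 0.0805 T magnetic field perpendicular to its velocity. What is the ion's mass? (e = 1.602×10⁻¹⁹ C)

m ≈ 7.05×10⁻²⁶ kg

Combine |q|V = ½mv² and r = mv/(|q|B): eliminate v to get m = qB²r²/(2V).
m = (1.602×10⁻¹⁹)(0.0805)²(1.12)²/(2·9240) ≈ 7.05×10⁻²⁶ kg.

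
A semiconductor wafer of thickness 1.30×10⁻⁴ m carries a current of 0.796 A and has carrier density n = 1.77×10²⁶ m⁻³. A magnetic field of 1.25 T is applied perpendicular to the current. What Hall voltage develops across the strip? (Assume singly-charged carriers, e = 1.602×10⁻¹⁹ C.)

V_H = IB/(n e t).
V_H = (0.796)(1.25)/((1.77×10²⁶)(1.602×10⁻¹⁹)(1.30×10⁻⁴)) ≈ 2.70×10⁻⁴ V.

V_H ≈ 2.70×10⁻⁴ V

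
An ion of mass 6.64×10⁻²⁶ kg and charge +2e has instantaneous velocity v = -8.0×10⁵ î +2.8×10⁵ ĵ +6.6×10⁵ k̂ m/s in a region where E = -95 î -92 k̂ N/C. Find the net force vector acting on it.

Only an electric field acts, so F = qE = (3.204×10⁻¹⁹ C)·(-95.0, 0, -92.0) = (-3.04×10⁻¹⁷, 0, -2.95×10⁻¹⁷) N.

F ≈ (-3.04×10⁻¹⁷, 0, -2.95×10⁻¹⁷) N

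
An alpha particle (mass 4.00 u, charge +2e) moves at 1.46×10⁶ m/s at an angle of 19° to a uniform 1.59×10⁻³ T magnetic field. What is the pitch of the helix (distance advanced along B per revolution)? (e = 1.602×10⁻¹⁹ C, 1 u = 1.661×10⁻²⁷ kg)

p ≈ 113 m

v∥ = v cosθ = 1.46×10⁶·cos19° ≈ 1.380×10⁶ m/s.
T = 2πm/(|q|B) = 2π(6.644×10⁻²⁷)/((3.204×10⁻¹⁹)(1.59×10⁻³)) ≈ 8.194×10⁻⁵ s.
pitch = v∥ T = (1.380×10⁶)(8.194×10⁻⁵) ≈ 113 m.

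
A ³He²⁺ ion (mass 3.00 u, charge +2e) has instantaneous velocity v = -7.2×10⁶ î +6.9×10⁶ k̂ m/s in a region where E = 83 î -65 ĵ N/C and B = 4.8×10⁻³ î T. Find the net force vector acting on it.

v×B = (0, 3.31×10⁴, 0) N/C.
E + v×B = (83.0, 3.31×10⁴, 0) N/C.
F = q(E + v×B) = (3.204×10⁻¹⁹ C)·(83.0, 3.31×10⁴, 0) = (2.66×10⁻¹⁷, 1.06×10⁻¹⁴, 0) N.

F ≈ (2.66×10⁻¹⁷, 1.06×10⁻¹⁴, 0) N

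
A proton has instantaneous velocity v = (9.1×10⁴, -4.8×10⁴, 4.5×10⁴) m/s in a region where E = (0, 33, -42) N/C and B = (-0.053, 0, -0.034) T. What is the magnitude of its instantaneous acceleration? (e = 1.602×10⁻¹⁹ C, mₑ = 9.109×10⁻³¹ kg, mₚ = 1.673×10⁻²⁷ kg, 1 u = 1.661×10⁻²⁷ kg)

v×B = (1630, 709, -2540) N/C.
E + v×B = (1630, 742, -2590) N/C.
F = q(E + v×B) = (1.602×10⁻¹⁹ C)·(1630, 742, -2590) = (2.61×10⁻¹⁶, 1.19×10⁻¹⁶, -4.14×10⁻¹⁶) N.
|a| = |F|/m = 5.041×10⁻¹⁶/1.673×10⁻²⁷ ≈ 3.01×10¹¹ m/s².

|a| ≈ 3.01×10¹¹ m/s²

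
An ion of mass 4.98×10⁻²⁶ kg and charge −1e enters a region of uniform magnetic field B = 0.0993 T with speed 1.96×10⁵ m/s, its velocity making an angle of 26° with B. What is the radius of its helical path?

v⊥ = v sinθ = 1.96×10⁵·sin26° ≈ 8.592×10⁴ m/s.
r = m v⊥/(|q|B) = (4.98×10⁻²⁶)(8.592×10⁴)/((1.602×10⁻¹⁹)(0.0993)) ≈ 0.269 m.

r ≈ 0.269 m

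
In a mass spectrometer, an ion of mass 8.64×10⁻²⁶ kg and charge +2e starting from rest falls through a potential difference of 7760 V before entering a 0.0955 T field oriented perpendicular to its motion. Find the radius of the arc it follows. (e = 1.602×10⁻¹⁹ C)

r ≈ 0.677 m

Acceleration: |q|V = ½mv² ⇒ v = √(2|q|V/m) = √(2·3.204×10⁻¹⁹·7760/8.64×10⁻²⁶) ≈ 2.399×10⁵ m/s.
In the field: r = mv/(|q|B) = (8.64×10⁻²⁶)(2.399×10⁵)/((3.204×10⁻¹⁹)(0.0955)) ≈ 0.677 m.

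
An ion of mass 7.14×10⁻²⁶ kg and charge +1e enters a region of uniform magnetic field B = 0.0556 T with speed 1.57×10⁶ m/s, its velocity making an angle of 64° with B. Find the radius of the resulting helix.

v⊥ = v sinθ = 1.57×10⁶·sin64° ≈ 1.411×10⁶ m/s.
r = m v⊥/(|q|B) = (7.14×10⁻²⁶)(1.411×10⁶)/((1.602×10⁻¹⁹)(0.0556)) ≈ 11.3 m.

r ≈ 11.3 m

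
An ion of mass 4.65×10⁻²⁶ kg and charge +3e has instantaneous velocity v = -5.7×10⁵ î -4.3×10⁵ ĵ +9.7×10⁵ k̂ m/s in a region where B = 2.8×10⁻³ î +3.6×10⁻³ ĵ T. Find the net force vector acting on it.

v×B = (-3490, 2720, -848) N/C.
F = q v×B = (4.806×10⁻¹⁹ C)·(-3490, 2720, -848) = (-1.68×10⁻¹⁵, 1.31×10⁻¹⁵, -4.08×10⁻¹⁶) N.

F ≈ (-1.68×10⁻¹⁵, 1.31×10⁻¹⁵, -4.08×10⁻¹⁶) N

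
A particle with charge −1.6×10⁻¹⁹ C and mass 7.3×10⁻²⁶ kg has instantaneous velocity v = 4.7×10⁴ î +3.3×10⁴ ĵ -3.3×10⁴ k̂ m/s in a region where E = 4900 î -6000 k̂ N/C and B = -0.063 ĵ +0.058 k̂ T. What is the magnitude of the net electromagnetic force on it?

v×B = (-165, -2730, -2960) N/C.
E + v×B = (4740, -2730, -8960) N/C.
F = q(E + v×B) = (−1.6×10⁻¹⁹ C)·(4740, -2730, -8960) = (-7.58×10⁻¹⁶, 4.36×10⁻¹⁶, 1.43×10⁻¹⁵) N.
|F| = 1.68×10⁻¹⁵ N.

|F| ≈ 1.68×10⁻¹⁵ N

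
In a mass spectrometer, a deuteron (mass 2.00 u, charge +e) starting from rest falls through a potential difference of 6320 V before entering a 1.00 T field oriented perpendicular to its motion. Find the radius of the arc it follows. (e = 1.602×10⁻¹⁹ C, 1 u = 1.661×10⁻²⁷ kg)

r ≈ 0.0162 m

Acceleration: |q|V = ½mv² ⇒ v = √(2|q|V/m) = √(2·1.602×10⁻¹⁹·6320/3.322×10⁻²⁷) ≈ 7.807×10⁵ m/s.
In the field: r = mv/(|q|B) = (3.322×10⁻²⁷)(7.807×10⁵)/((1.602×10⁻¹⁹)(1.00)) ≈ 0.0162 m.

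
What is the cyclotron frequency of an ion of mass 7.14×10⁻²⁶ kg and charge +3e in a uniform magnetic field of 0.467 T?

f = |q|B/(2πm).
f = (4.806×10⁻¹⁹)(0.467)/(2π·7.14×10⁻²⁶) ≈ 5.00×10⁵ Hz.

f ≈ 5.00×10⁵ Hz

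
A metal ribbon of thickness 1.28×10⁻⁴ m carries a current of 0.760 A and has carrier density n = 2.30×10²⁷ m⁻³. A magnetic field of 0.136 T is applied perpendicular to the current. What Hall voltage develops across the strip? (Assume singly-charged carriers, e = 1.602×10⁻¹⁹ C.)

V_H ≈ 2.19×10⁻⁶ V

V_H = IB/(n e t).
V_H = (0.760)(0.136)/((2.30×10²⁷)(1.602×10⁻¹⁹)(1.28×10⁻⁴)) ≈ 2.19×10⁻⁶ V.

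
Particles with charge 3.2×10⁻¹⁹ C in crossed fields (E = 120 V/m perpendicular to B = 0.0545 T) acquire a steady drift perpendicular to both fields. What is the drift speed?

v_d ≈ 2200 m/s

The steady drift has the magnetic force balancing the electric force, so v_d = E/B.
v_d = 120/0.0545 = 2200 m/s.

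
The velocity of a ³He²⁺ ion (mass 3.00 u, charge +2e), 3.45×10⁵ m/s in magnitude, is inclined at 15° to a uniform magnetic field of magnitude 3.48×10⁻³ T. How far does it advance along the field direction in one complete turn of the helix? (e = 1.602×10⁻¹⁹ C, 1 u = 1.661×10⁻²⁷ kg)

v∥ = v cosθ = 3.45×10⁵·cos15° ≈ 3.332×10⁵ m/s.
T = 2πm/(|q|B) = 2π(4.983×10⁻²⁷)/((3.204×10⁻¹⁹)(3.48×10⁻³)) ≈ 2.808×10⁻⁵ s.
pitch = v∥ T = (3.332×10⁵)(2.808×10⁻⁵) ≈ 9.36 m.

p ≈ 9.36 m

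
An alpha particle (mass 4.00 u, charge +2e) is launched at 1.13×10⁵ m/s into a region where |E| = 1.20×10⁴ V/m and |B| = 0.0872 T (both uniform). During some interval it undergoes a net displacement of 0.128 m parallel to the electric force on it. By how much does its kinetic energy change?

The magnetic force is always ⟂ v and does no work; only the electric force changes KE.
ΔKE = F_E · d = |q|E d = (3.204×10⁻¹⁹)(1.20×10⁴)(0.128) ≈ 4.92×10⁻¹⁶ J.

ΔKE ≈ 4.92×10⁻¹⁶ J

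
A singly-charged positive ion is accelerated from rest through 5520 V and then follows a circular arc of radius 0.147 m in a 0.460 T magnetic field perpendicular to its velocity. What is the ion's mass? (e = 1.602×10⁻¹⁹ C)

Combine |q|V = ½mv² and r = mv/(|q|B): eliminate v to get m = qB²r²/(2V).
m = (1.602×10⁻¹⁹)(0.460)²(0.147)²/(2·5520) ≈ 6.64×10⁻²⁶ kg.

m ≈ 6.64×10⁻²⁶ kg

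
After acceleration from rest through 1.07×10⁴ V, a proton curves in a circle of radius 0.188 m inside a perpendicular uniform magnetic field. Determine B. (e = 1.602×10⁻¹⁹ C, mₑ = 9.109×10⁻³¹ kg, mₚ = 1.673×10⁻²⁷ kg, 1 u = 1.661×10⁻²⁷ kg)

v = √(2|q|V/m) = √(2·1.602×10⁻¹⁹·1.07×10⁴/1.673×10⁻²⁷) ≈ 1.431×10⁶ m/s.
B = mv/(|q|r) = (1.673×10⁻²⁷)(1.431×10⁶)/((1.602×10⁻¹⁹)(0.188)) ≈ 0.0795 T.

B ≈ 0.0795 T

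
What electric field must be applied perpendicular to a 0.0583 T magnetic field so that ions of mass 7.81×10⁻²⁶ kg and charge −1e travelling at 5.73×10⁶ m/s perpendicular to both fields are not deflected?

E = 3.34×10⁵ V/m

For straight-line motion qE = qvB, so E = vB.
E = 5.73×10⁶ × 0.0583 = 3.34×10⁵ V/m.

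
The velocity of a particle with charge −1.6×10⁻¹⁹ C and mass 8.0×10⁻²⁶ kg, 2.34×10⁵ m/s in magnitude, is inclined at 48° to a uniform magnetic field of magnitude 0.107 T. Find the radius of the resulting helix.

v⊥ = v sinθ = 2.34×10⁵·sin48° ≈ 1.739×10⁵ m/s.
r = m v⊥/(|q|B) = (8.0×10⁻²⁶)(1.739×10⁵)/((1.6×10⁻¹⁹)(0.107)) ≈ 0.813 m.

r ≈ 0.813 m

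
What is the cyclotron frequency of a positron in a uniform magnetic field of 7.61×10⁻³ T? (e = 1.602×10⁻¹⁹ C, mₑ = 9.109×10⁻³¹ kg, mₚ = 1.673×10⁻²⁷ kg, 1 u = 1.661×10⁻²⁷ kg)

f = |q|B/(2πm).
f = (1.602×10⁻¹⁹)(7.61×10⁻³)/(2π·9.109×10⁻³¹) ≈ 2.13×10⁸ Hz.

f ≈ 2.13×10⁸ Hz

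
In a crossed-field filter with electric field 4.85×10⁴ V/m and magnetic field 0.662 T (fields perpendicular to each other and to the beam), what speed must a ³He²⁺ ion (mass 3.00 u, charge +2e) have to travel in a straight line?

For undeflected motion the electric and magnetic forces balance: qE = qvB.
v = E/B = 4.85×10⁴/0.662 = 7.33×10⁴ m/s.

v = 7.33×10⁴ m/s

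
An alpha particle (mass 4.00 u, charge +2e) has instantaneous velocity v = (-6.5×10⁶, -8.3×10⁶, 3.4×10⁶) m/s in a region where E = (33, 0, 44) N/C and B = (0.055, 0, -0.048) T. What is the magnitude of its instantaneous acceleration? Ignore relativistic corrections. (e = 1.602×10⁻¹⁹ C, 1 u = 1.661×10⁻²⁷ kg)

v×B = (3.98×10⁵, -1.25×10⁵, 4.56×10⁵) N/C.
E + v×B = (3.98×10⁵, -1.25×10⁵, 4.57×10⁵) N/C.
F = q(E + v×B) = (3.204×10⁻¹⁹ C)·(3.98×10⁵, -1.25×10⁵, 4.57×10⁵) = (1.28×10⁻¹³, -4.00×10⁻¹⁴, 1.46×10⁻¹³) N.
|a| = |F|/m = 1.982×10⁻¹³/6.644×10⁻²⁷ ≈ 2.98×10¹³ m/s².

|a| ≈ 2.98×10¹³ m/s²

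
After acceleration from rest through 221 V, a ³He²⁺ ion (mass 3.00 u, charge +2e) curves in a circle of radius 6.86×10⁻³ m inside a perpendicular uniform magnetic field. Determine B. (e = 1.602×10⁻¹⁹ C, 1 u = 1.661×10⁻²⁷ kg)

v = √(2|q|V/m) = √(2·3.204×10⁻¹⁹·221/4.983×10⁻²⁷) ≈ 1.686×10⁵ m/s.
B = mv/(|q|r) = (4.983×10⁻²⁷)(1.686×10⁵)/((3.204×10⁻¹⁹)(6.86×10⁻³)) ≈ 0.382 T.

B ≈ 0.382 T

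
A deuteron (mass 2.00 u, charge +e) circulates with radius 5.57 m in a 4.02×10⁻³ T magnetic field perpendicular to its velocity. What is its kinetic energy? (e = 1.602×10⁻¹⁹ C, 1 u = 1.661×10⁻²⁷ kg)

v = |q|Br/m, then KE = ½mv² = (qBr)²/(2m).
v = (1.602×10⁻¹⁹)(4.02×10⁻³)(5.57)/3.322×10⁻²⁷ ≈ 1.080×10⁶ m/s.
KE = ½(3.322×10⁻²⁷)(1.080×10⁶)² ≈ 1.94×10⁻¹⁵ J = 1.21×10⁴ eV.

KE ≈ 1.21×10⁴ eV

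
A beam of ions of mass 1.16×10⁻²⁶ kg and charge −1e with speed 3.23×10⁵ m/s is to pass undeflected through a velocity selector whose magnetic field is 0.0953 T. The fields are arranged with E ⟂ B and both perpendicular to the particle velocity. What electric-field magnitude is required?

E = 3.08×10⁴ V/m

For straight-line motion qE = qvB, so E = vB.
E = 3.23×10⁵ × 0.0953 = 3.08×10⁴ V/m.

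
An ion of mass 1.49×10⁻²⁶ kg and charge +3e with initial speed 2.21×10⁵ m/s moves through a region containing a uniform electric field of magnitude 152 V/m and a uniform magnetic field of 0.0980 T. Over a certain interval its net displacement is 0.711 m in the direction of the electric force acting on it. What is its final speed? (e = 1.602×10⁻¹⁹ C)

B does no work; ΔKE = |q|E d.
½mv_f² = ½mv₀² + |q|Ed = ½(1.49×10⁻²⁶)(2.21×10⁵)² + (4.806×10⁻¹⁹)(152)(0.711) ≈ 3.639×10⁻¹⁶ J + 5.194×10⁻¹⁷ J ≈ 4.158×10⁻¹⁶ J.
v_f = √(2·4.158×10⁻¹⁶/1.49×10⁻²⁶) ≈ 2.36×10⁵ m/s.

v_f ≈ 2.36×10⁵ m/s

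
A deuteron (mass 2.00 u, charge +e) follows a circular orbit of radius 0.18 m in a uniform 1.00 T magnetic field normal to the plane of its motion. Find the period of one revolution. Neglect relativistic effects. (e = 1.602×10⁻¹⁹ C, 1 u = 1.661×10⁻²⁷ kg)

The cyclotron period depends only on m, q, B: T = 2πm/(|q|B).
T = 2π(3.322×10⁻²⁷)/((1.602×10⁻¹⁹)(1.00)) ≈ 1.30×10⁻⁷ s.

T ≈ 1.30×10⁻⁷ s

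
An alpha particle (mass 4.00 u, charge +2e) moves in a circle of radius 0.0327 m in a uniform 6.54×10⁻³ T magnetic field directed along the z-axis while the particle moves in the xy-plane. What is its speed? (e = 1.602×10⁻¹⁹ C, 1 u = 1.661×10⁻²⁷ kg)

v ≈ 1.03×10⁴ m/s

From |q|vB = mv²/r, v = |q|Br/m.
v = (3.204×10⁻¹⁹)(6.54×10⁻³)(0.0327)/6.644×10⁻²⁷ ≈ 1.03×10⁴ m/s.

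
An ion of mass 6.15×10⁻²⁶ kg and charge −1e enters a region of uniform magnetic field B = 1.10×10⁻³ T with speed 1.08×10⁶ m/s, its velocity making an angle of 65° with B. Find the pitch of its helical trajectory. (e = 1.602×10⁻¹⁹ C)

p ≈ 1000 m

v∥ = v cosθ = 1.08×10⁶·cos65° ≈ 4.564×10⁵ m/s.
T = 2πm/(|q|B) = 2π(6.15×10⁻²⁶)/((1.602×10⁻¹⁹)(1.10×10⁻³)) ≈ 2.193×10⁻³ s.
pitch = v∥ T = (4.564×10⁵)(2.193×10⁻³) ≈ 1000 m.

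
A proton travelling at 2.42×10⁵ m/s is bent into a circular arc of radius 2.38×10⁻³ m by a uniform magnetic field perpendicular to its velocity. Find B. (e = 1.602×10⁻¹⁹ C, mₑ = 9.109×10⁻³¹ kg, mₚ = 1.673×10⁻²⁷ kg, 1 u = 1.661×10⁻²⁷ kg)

B ≈ 1.06 T

From |q|vB = mv²/r, B = mv/(|q|r).
B = (1.673×10⁻²⁷)(2.42×10⁵)/((1.602×10⁻¹⁹)(2.38×10⁻³)) ≈ 1.06 T.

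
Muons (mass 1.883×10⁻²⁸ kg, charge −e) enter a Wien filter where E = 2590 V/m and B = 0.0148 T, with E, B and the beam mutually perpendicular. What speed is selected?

Straight-line motion ⇒ electric and magnetic forces cancel, so E = vB.
v = E/B = 2590/0.0148 = 1.75×10⁵ m/s.

v = 1.75×10⁵ m/s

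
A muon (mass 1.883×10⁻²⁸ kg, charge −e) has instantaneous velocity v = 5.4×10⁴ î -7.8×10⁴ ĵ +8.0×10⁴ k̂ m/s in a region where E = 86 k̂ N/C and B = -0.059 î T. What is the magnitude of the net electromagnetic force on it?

v×B = (0, -4720, -4600) N/C.
E + v×B = (0, -4720, -4520) N/C.
F = q(E + v×B) = (−1.602×10⁻¹⁹ C)·(0, -4720, -4520) = (0, 7.56×10⁻¹⁶, 7.23×10⁻¹⁶) N.
|F| = 1.05×10⁻¹⁵ N.

|F| ≈ 1.05×10⁻¹⁵ N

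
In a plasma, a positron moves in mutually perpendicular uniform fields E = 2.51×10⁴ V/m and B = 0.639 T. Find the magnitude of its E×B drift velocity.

v_d ≈ 3.93×10⁴ m/s

In crossed fields the guiding centre drifts at v_d = |E×B|/B² = E/B, independent of charge and mass.
v_d = 2.51×10⁴/0.639 = 3.93×10⁴ m/s.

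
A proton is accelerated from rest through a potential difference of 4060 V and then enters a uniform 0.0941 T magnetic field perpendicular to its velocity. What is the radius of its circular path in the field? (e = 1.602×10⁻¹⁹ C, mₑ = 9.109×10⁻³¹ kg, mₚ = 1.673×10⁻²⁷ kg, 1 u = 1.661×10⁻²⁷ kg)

r ≈ 0.0979 m

Acceleration: |q|V = ½mv² ⇒ v = √(2|q|V/m) = √(2·1.602×10⁻¹⁹·4060/1.673×10⁻²⁷) ≈ 8.818×10⁵ m/s.
In the field: r = mv/(|q|B) = (1.673×10⁻²⁷)(8.818×10⁵)/((1.602×10⁻¹⁹)(0.0941)) ≈ 0.0979 m.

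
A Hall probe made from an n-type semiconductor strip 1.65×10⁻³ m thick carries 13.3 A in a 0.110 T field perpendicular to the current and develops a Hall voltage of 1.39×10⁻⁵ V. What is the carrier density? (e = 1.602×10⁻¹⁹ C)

n ≈ 3.98×10²⁶ m⁻³

From V_H = IB/(n e t), n = IB/(V_H e t).
n = (13.3)(0.110)/((1.39×10⁻⁵)(1.602×10⁻¹⁹)(1.65×10⁻³)) ≈ 3.98×10²⁶ m⁻³.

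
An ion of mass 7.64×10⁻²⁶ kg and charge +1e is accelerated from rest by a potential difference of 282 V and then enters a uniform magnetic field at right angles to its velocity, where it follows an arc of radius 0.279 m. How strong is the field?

v = √(2|q|V/m) = √(2·1.602×10⁻¹⁹·282/7.64×10⁻²⁶) ≈ 3.439×10⁴ m/s.
B = mv/(|q|r) = (7.64×10⁻²⁶)(3.439×10⁴)/((1.602×10⁻¹⁹)(0.279)) ≈ 0.0588 T.

B ≈ 0.0588 T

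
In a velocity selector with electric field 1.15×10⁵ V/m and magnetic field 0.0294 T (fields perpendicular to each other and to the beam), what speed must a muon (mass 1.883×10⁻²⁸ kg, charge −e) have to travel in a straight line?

v = 3.91×10⁶ m/s

Zero net Lorentz force requires |qE| = |q v×B|, i.e. E = vB.
v = E/B = 1.15×10⁵/0.0294 = 3.91×10⁶ m/s.
The result is independent of the particle's charge and mass.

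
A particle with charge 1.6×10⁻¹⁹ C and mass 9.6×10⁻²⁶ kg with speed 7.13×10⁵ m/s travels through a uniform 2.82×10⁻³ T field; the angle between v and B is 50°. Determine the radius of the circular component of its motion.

r ≈ 116 m

v⊥ = v sinθ = 7.13×10⁵·sin50° ≈ 5.462×10⁵ m/s.
r = m v⊥/(|q|B) = (9.6×10⁻²⁶)(5.462×10⁵)/((1.6×10⁻¹⁹)(2.82×10⁻³)) ≈ 116 m.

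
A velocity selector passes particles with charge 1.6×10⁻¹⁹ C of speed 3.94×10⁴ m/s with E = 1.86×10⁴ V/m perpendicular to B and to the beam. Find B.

Balance of forces in the selector: qE = qvB ⇒ B = E/v.
B = 1.86×10⁴/3.94×10⁴ = 0.472 T.

B = 0.472 T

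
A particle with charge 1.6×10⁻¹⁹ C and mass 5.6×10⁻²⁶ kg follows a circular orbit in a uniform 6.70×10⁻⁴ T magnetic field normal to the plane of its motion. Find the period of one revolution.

The cyclotron period depends only on m, q, B: T = 2πm/(|q|B).
T = 2π(5.6×10⁻²⁶)/((1.6×10⁻¹⁹)(6.70×10⁻⁴)) ≈ 3.28×10⁻³ s.

T ≈ 3.28×10⁻³ s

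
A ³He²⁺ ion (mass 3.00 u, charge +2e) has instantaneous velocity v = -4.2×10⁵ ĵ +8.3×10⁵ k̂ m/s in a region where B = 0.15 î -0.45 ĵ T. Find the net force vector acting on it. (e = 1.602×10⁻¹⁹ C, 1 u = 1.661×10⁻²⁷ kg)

F ≈ (1.20×10⁻¹³, 3.99×10⁻¹⁴, 2.02×10⁻¹⁴) N

v×B = (3.74×10⁵, 1.24×10⁵, 6.30×10⁴) N/C.
F = q v×B = (3.204×10⁻¹⁹ C)·(3.74×10⁵, 1.24×10⁵, 6.30×10⁴) = (1.20×10⁻¹³, 3.99×10⁻¹⁴, 2.02×10⁻¹⁴) N.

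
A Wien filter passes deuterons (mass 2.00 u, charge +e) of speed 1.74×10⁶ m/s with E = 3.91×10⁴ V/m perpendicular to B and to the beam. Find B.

B = 0.0225 T

Balance of forces in the selector: qE = qvB ⇒ B = E/v.
B = 3.91×10⁴/1.74×10⁶ = 0.0225 T.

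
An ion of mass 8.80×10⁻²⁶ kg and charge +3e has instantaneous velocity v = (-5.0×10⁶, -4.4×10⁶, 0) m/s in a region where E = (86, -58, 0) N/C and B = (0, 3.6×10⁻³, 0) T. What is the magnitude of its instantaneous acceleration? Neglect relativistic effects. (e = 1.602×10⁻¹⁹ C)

|a| ≈ 9.83×10¹⁰ m/s²

v×B = (0, 0, -1.80×10⁴) N/C.
E + v×B = (86.0, -58.0, -1.80×10⁴) N/C.
F = q(E + v×B) = (4.806×10⁻¹⁹ C)·(86.0, -58.0, -1.80×10⁴) = (4.13×10⁻¹⁷, -2.79×10⁻¹⁷, -8.65×10⁻¹⁵) N.
|a| = |F|/m = 8.651×10⁻¹⁵/8.80×10⁻²⁶ ≈ 9.83×10¹⁰ m/s².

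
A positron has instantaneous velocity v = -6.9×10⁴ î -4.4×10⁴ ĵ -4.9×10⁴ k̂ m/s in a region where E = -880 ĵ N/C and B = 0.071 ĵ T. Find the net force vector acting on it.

F ≈ (5.57×10⁻¹⁶, -1.41×10⁻¹⁶, -7.85×10⁻¹⁶) N

v×B = (3480, 0, -4900) N/C.
E + v×B = (3480, -880, -4900) N/C.
F = q(E + v×B) = (1.602×10⁻¹⁹ C)·(3480, -880, -4900) = (5.57×10⁻¹⁶, -1.41×10⁻¹⁶, -7.85×10⁻¹⁶) N.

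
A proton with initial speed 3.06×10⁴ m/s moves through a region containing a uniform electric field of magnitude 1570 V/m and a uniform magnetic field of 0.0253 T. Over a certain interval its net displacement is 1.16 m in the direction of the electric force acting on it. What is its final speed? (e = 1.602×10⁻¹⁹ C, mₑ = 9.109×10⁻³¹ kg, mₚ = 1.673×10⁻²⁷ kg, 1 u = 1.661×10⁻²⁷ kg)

v_f ≈ 5.91×10⁵ m/s

B does no work; ΔKE = |q|E d.
½mv_f² = ½mv₀² + |q|Ed = ½(1.673×10⁻²⁷)(3.06×10⁴)² + (1.602×10⁻¹⁹)(1570)(1.16) ≈ 7.833×10⁻¹⁹ J + 2.918×10⁻¹⁶ J ≈ 2.925×10⁻¹⁶ J.
v_f = √(2·2.925×10⁻¹⁶/1.673×10⁻²⁷) ≈ 5.91×10⁵ m/s.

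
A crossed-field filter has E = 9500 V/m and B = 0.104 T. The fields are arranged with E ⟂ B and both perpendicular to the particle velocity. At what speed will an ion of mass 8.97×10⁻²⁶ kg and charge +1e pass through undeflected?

Zero net Lorentz force requires |qE| = |q v×B|, i.e. E = vB.
v = E/B = 9500/0.104 = 9.13×10⁴ m/s.

v = 9.13×10⁴ m/s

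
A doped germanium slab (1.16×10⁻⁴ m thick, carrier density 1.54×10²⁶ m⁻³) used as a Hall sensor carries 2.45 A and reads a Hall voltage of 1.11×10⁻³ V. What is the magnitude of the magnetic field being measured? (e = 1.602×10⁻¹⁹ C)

B ≈ 1.30 T

From V_H = IB/(n e t), B = V_H n e t / I.
B = (1.11×10⁻³)(1.54×10²⁶)(1.602×10⁻¹⁹)(1.16×10⁻⁴)/2.45 ≈ 1.30 T.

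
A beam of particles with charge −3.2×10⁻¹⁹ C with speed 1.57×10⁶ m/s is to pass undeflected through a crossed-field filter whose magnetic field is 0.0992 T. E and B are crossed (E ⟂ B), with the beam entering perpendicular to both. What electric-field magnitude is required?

E = 1.56×10⁵ V/m

For straight-line motion qE = qvB, so E = vB.
E = 1.57×10⁶ × 0.0992 = 1.56×10⁵ V/m.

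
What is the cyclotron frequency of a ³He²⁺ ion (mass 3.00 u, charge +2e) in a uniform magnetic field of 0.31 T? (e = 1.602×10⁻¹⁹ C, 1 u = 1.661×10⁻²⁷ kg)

f = |q|B/(2πm).
f = (3.204×10⁻¹⁹)(0.31)/(2π·4.983×10⁻²⁷) ≈ 3.2×10⁶ Hz.

f ≈ 3.2×10⁶ Hz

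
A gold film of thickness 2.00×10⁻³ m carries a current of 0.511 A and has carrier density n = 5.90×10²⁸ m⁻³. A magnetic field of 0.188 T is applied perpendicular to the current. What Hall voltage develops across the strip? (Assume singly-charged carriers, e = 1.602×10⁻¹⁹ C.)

V_H ≈ 5.08×10⁻⁹ V

V_H = IB/(n e t).
V_H = (0.511)(0.188)/((5.90×10²⁸)(1.602×10⁻¹⁹)(2.00×10⁻³)) ≈ 5.08×10⁻⁹ V.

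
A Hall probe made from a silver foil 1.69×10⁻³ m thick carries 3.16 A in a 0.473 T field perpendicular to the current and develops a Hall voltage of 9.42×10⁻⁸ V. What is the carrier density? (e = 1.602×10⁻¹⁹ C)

n ≈ 5.86×10²⁸ m⁻³

From V_H = IB/(n e t), n = IB/(V_H e t).
n = (3.16)(0.473)/((9.42×10⁻⁸)(1.602×10⁻¹⁹)(1.69×10⁻³)) ≈ 5.86×10²⁸ m⁻³.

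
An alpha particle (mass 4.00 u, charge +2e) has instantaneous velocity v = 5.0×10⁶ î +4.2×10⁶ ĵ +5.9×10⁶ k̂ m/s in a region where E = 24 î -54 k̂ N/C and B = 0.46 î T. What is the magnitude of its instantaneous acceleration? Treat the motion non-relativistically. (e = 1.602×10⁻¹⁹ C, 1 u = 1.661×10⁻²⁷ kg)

|a| ≈ 1.61×10¹⁴ m/s²

v×B = (0, 2.71×10⁶, -1.93×10⁶) N/C.
E + v×B = (24.0, 2.71×10⁶, -1.93×10⁶) N/C.
F = q(E + v×B) = (3.204×10⁻¹⁹ C)·(24.0, 2.71×10⁶, -1.93×10⁶) = (7.69×10⁻¹⁸, 8.70×10⁻¹³, -6.19×10⁻¹³) N.
|a| = |F|/m = 1.067×10⁻¹²/6.644×10⁻²⁷ ≈ 1.61×10¹⁴ m/s².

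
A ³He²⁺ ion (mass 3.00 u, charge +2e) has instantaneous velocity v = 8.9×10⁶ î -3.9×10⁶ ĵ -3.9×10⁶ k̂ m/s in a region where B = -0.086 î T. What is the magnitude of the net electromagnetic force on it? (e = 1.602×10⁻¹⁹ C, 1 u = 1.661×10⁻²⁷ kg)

v×B = (0, 3.35×10⁵, -3.35×10⁵) N/C.
F = q v×B = (3.204×10⁻¹⁹ C)·(0, 3.35×10⁵, -3.35×10⁵) = (0, 1.07×10⁻¹³, -1.07×10⁻¹³) N.
|F| = 1.52×10⁻¹³ N.

|F| ≈ 1.52×10⁻¹³ N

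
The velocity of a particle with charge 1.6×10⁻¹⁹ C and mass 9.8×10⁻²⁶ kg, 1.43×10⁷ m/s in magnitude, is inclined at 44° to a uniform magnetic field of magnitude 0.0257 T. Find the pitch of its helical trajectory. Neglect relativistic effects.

p ≈ 1540 m

v∥ = v cosθ = 1.43×10⁷·cos44° ≈ 1.029×10⁷ m/s.
T = 2πm/(|q|B) = 2π(9.8×10⁻²⁶)/((1.6×10⁻¹⁹)(0.0257)) ≈ 1.497×10⁻⁴ s.
pitch = v∥ T = (1.029×10⁷)(1.497×10⁻⁴) ≈ 1540 m.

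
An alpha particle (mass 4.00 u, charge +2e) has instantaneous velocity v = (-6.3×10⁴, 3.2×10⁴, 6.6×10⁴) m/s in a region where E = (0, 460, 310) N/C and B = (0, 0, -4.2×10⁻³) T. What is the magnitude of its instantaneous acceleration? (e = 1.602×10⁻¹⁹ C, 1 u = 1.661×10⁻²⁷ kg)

v×B = (-134, -265, 0) N/C.
E + v×B = (-134, 195, 310) N/C.
F = q(E + v×B) = (3.204×10⁻¹⁹ C)·(-134, 195, 310) = (-4.31×10⁻¹⁷, 6.26×10⁻¹⁷, 9.93×10⁻¹⁷) N.
|a| = |F|/m = 1.251×10⁻¹⁶/6.644×10⁻²⁷ ≈ 1.88×10¹⁰ m/s².

|a| ≈ 1.88×10¹⁰ m/s²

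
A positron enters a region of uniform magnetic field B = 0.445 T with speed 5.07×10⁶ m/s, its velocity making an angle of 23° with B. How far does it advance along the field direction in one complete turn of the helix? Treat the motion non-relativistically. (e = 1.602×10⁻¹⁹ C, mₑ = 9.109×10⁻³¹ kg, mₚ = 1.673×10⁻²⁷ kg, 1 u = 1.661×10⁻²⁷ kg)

v∥ = v cosθ = 5.07×10⁶·cos23° ≈ 4.667×10⁶ m/s.
T = 2πm/(|q|B) = 2π(9.109×10⁻³¹)/((1.602×10⁻¹⁹)(0.445)) ≈ 8.028×10⁻¹¹ s.
pitch = v∥ T = (4.667×10⁶)(8.028×10⁻¹¹) ≈ 3.75×10⁻⁴ m.

p ≈ 3.75×10⁻⁴ m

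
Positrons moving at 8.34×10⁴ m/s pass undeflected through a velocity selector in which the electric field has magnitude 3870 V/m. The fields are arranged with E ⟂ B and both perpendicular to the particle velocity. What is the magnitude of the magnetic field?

B = 0.0464 T

Balance of forces in the selector: qE = qvB ⇒ B = E/v.
B = 3870/8.34×10⁴ = 0.0464 T.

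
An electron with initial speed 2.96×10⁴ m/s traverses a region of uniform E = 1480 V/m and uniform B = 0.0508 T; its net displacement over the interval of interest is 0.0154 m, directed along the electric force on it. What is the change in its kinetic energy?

The magnetic force is always ⟂ v and does no work; only the electric force changes KE.
ΔKE = F_E · d = |q|E d = (1.602×10⁻¹⁹)(1480)(0.0154) ≈ 3.65×10⁻¹⁸ J.

ΔKE ≈ 3.65×10⁻¹⁸ J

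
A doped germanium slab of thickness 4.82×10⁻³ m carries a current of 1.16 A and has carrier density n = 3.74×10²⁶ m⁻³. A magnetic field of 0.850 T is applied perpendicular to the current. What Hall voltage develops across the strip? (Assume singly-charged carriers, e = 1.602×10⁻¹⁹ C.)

V_H = IB/(n e t).
V_H = (1.16)(0.850)/((3.74×10²⁶)(1.602×10⁻¹⁹)(4.82×10⁻³)) ≈ 3.41×10⁻⁶ V.

V_H ≈ 3.41×10⁻⁶ V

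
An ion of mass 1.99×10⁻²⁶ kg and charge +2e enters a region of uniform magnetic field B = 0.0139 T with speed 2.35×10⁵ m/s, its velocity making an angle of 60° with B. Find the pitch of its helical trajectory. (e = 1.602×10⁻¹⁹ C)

p ≈ 3.30 m

v∥ = v cosθ = 2.35×10⁵·cos60° ≈ 1.175×10⁵ m/s.
T = 2πm/(|q|B) = 2π(1.99×10⁻²⁶)/((3.204×10⁻¹⁹)(0.0139)) ≈ 2.808×10⁻⁵ s.
pitch = v∥ T = (1.175×10⁵)(2.808×10⁻⁵) ≈ 3.30 m.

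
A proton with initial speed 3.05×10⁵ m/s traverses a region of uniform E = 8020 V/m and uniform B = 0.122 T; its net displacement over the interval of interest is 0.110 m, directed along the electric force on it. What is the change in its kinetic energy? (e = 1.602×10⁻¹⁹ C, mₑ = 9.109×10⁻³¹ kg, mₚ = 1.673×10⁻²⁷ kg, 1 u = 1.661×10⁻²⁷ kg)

ΔKE ≈ 1.41×10⁻¹⁶ J

The magnetic force is always ⟂ v and does no work; only the electric force changes KE.
ΔKE = F_E · d = |q|E d = (1.602×10⁻¹⁹)(8020)(0.110) ≈ 1.41×10⁻¹⁶ J.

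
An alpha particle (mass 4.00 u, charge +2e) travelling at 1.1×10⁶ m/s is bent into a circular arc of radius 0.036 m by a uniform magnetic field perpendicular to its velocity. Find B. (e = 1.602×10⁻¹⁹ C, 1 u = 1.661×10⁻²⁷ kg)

B ≈ 0.63 T

From |q|vB = mv²/r, B = mv/(|q|r).
B = (6.644×10⁻²⁷)(1.1×10⁶)/((3.204×10⁻¹⁹)(0.036)) ≈ 0.63 T.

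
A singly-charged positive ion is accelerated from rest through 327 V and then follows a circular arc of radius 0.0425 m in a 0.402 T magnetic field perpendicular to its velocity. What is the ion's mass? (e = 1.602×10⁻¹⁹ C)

m ≈ 7.15×10⁻²⁶ kg

Combine |q|V = ½mv² and r = mv/(|q|B): eliminate v to get m = qB²r²/(2V).
m = (1.602×10⁻¹⁹)(0.402)²(0.0425)²/(2·327) ≈ 7.15×10⁻²⁶ kg.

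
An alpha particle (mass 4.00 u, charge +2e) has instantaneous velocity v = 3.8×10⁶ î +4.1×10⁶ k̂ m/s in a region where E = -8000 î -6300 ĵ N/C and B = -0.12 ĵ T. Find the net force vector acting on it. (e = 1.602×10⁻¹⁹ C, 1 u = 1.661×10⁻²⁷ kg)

F ≈ (1.55×10⁻¹³, -2.02×10⁻¹⁵, -1.46×10⁻¹³) N

v×B = (4.92×10⁵, 0, -4.56×10⁵) N/C.
E + v×B = (4.84×10⁵, -6300, -4.56×10⁵) N/C.
F = q(E + v×B) = (3.204×10⁻¹⁹ C)·(4.84×10⁵, -6300, -4.56×10⁵) = (1.55×10⁻¹³, -2.02×10⁻¹⁵, -1.46×10⁻¹³) N.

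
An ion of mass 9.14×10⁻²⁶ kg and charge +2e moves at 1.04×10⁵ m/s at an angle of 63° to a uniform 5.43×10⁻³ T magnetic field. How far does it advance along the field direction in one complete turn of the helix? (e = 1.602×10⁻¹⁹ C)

v∥ = v cosθ = 1.04×10⁵·cos63° ≈ 4.722×10⁴ m/s.
T = 2πm/(|q|B) = 2π(9.14×10⁻²⁶)/((3.204×10⁻¹⁹)(5.43×10⁻³)) ≈ 3.301×10⁻⁴ s.
pitch = v∥ T = (4.722×10⁴)(3.301×10⁻⁴) ≈ 15.6 m.

p ≈ 15.6 m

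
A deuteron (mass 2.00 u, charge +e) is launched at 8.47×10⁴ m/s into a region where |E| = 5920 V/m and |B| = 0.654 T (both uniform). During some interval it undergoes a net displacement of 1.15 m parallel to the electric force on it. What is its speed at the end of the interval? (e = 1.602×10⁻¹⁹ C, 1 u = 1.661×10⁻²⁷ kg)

v_f ≈ 8.15×10⁵ m/s

B does no work; ΔKE = |q|E d.
½mv_f² = ½mv₀² + |q|Ed = ½(3.322×10⁻²⁷)(8.47×10⁴)² + (1.602×10⁻¹⁹)(5920)(1.15) ≈ 1.192×10⁻¹⁷ J + 1.091×10⁻¹⁵ J ≈ 1.103×10⁻¹⁵ J.
v_f = √(2·1.103×10⁻¹⁵/3.322×10⁻²⁷) ≈ 8.15×10⁵ m/s.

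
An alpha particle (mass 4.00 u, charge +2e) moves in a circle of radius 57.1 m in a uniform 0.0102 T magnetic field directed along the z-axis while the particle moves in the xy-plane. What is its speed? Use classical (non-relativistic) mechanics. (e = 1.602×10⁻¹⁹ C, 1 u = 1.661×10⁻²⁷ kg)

v ≈ 2.81×10⁷ m/s

From |q|vB = mv²/r, v = |q|Br/m.
v = (3.204×10⁻¹⁹)(0.0102)(57.1)/6.644×10⁻²⁷ ≈ 2.81×10⁷ m/s.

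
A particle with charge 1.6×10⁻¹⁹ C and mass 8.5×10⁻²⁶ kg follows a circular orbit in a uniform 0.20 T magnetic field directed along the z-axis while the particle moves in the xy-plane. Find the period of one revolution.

T ≈ 1.7×10⁻⁵ s

The cyclotron period depends only on m, q, B: T = 2πm/(|q|B).
T = 2π(8.5×10⁻²⁶)/((1.6×10⁻¹⁹)(0.20)) ≈ 1.7×10⁻⁵ s.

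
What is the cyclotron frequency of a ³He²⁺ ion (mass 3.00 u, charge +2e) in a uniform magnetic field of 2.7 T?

f ≈ 2.8×10⁷ Hz

f = |q|B/(2πm).
f = (3.204×10⁻¹⁹)(2.7)/(2π·4.983×10⁻²⁷) ≈ 2.8×10⁷ Hz.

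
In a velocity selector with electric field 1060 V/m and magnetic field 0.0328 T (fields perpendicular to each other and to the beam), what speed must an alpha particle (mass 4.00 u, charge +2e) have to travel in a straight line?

For undeflected motion the electric and magnetic forces balance: qE = qvB.
v = E/B = 1060/0.0328 = 3.23×10⁴ m/s.
The result is independent of the particle's charge and mass.

v = 3.23×10⁴ m/s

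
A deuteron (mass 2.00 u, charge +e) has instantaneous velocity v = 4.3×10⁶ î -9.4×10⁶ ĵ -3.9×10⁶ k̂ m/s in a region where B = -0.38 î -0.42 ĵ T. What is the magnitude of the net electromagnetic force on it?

v×B = (-1.64×10⁶, 1.48×10⁶, -5.38×10⁶) N/C.
F = q v×B = (1.602×10⁻¹⁹ C)·(-1.64×10⁶, 1.48×10⁶, -5.38×10⁶) = (-2.62×10⁻¹³, 2.37×10⁻¹³, -8.62×10⁻¹³) N.
|F| = 9.31×10⁻¹³ N.

|F| ≈ 9.31×10⁻¹³ N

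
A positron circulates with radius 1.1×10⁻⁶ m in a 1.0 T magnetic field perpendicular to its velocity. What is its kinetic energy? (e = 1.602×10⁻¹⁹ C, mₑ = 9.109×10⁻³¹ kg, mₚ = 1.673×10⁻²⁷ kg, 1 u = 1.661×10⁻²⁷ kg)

v = |q|Br/m, then KE = ½mv² = (qBr)²/(2m).
v = (1.602×10⁻¹⁹)(1.0)(1.1×10⁻⁶)/9.109×10⁻³¹ ≈ 1.935×10⁵ m/s.
KE = ½(9.109×10⁻³¹)(1.935×10⁵)² ≈ 1.7×10⁻²⁰ J = 0.11 eV.

KE ≈ 0.11 eV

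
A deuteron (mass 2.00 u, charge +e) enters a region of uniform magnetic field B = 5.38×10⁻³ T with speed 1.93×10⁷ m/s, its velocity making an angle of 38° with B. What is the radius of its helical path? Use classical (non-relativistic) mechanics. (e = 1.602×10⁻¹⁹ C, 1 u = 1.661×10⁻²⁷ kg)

v⊥ = v sinθ = 1.93×10⁷·sin38° ≈ 1.188×10⁷ m/s.
r = m v⊥/(|q|B) = (3.322×10⁻²⁷)(1.188×10⁷)/((1.602×10⁻¹⁹)(5.38×10⁻³)) ≈ 45.8 m.

r ≈ 45.8 m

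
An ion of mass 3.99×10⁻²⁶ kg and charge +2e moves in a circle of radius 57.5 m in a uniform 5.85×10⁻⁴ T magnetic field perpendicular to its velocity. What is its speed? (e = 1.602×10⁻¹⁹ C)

From |q|vB = mv²/r, v = |q|Br/m.
v = (3.204×10⁻¹⁹)(5.85×10⁻⁴)(57.5)/3.99×10⁻²⁶ ≈ 2.70×10⁵ m/s.

v ≈ 2.70×10⁵ m/s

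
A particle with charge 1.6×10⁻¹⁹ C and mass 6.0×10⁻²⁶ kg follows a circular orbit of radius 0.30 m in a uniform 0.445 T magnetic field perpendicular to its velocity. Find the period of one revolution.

The cyclotron period depends only on m, q, B: T = 2πm/(|q|B).
T = 2π(6.0×10⁻²⁶)/((1.6×10⁻¹⁹)(0.445)) ≈ 5.29×10⁻⁶ s.

T ≈ 5.29×10⁻⁶ s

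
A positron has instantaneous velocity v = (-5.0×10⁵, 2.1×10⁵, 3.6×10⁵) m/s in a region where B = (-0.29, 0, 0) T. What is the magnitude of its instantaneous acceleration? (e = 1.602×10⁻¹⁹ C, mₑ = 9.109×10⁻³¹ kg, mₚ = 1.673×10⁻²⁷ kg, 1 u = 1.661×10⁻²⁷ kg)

|a| ≈ 2.13×10¹⁶ m/s²

v×B = (0, -1.04×10⁵, 6.09×10⁴) N/C.
F = q v×B = (1.602×10⁻¹⁹ C)·(0, -1.04×10⁵, 6.09×10⁴) = (0, -1.67×10⁻¹⁴, 9.76×10⁻¹⁵) N.
|a| = |F|/m = 1.936×10⁻¹⁴/9.109×10⁻³¹ ≈ 2.13×10¹⁶ m/s².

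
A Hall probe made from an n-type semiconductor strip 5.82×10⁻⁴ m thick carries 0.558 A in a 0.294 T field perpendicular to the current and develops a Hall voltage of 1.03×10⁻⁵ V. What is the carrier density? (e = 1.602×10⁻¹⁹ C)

n ≈ 1.71×10²⁶ m⁻³

From V_H = IB/(n e t), n = IB/(V_H e t).
n = (0.558)(0.294)/((1.03×10⁻⁵)(1.602×10⁻¹⁹)(5.82×10⁻⁴)) ≈ 1.71×10²⁶ m⁻³.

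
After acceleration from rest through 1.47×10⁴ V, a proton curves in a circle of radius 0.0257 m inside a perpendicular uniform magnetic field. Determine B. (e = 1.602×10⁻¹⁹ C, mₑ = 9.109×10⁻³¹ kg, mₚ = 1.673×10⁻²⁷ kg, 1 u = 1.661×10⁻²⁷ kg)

B ≈ 0.682 T

v = √(2|q|V/m) = √(2·1.602×10⁻¹⁹·1.47×10⁴/1.673×10⁻²⁷) ≈ 1.678×10⁶ m/s.
B = mv/(|q|r) = (1.673×10⁻²⁷)(1.678×10⁶)/((1.602×10⁻¹⁹)(0.0257)) ≈ 0.682 T.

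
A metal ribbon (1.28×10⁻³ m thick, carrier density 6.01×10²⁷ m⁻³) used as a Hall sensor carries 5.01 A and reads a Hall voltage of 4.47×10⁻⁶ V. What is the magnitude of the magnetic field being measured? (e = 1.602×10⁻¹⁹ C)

B ≈ 1.10 T

From V_H = IB/(n e t), B = V_H n e t / I.
B = (4.47×10⁻⁶)(6.01×10²⁷)(1.602×10⁻¹⁹)(1.28×10⁻³)/5.01 ≈ 1.10 T.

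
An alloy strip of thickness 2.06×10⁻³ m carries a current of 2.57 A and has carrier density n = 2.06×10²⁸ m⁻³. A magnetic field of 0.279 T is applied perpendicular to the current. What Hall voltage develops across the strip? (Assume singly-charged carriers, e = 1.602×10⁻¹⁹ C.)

V_H ≈ 1.05×10⁻⁷ V

V_H = IB/(n e t).
V_H = (2.57)(0.279)/((2.06×10²⁸)(1.602×10⁻¹⁹)(2.06×10⁻³)) ≈ 1.05×10⁻⁷ V.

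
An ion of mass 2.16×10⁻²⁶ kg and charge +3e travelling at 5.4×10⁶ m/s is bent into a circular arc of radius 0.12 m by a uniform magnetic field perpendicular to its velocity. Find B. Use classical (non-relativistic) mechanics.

B ≈ 2.0 T

From |q|vB = mv²/r, B = mv/(|q|r).
B = (2.16×10⁻²⁶)(5.4×10⁶)/((4.806×10⁻¹⁹)(0.12)) ≈ 2.0 T.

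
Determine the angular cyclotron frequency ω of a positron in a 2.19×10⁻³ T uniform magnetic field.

ω ≈ 3.85×10⁸ rad/s

ω = |q|B/m.
ω = (1.602×10⁻¹⁹)(2.19×10⁻³)/9.109×10⁻³¹ ≈ 3.85×10⁸ rad/s.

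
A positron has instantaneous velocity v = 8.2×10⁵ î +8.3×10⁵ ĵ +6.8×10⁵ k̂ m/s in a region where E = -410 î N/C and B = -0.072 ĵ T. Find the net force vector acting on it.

F ≈ (7.78×10⁻¹⁵, 0, -9.46×10⁻¹⁵) N

v×B = (4.90×10⁴, 0, -5.90×10⁴) N/C.
E + v×B = (4.85×10⁴, 0, -5.90×10⁴) N/C.
F = q(E + v×B) = (1.602×10⁻¹⁹ C)·(4.85×10⁴, 0, -5.90×10⁴) = (7.78×10⁻¹⁵, 0, -9.46×10⁻¹⁵) N.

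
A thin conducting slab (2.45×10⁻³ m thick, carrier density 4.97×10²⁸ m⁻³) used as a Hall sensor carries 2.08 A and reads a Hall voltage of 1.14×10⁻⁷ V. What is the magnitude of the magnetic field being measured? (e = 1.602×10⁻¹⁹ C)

From V_H = IB/(n e t), B = V_H n e t / I.
B = (1.14×10⁻⁷)(4.97×10²⁸)(1.602×10⁻¹⁹)(2.45×10⁻³)/2.08 ≈ 1.07 T.

B ≈ 1.07 T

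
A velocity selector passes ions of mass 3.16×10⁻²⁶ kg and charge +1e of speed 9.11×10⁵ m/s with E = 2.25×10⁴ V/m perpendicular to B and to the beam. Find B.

Balance of forces in the selector: qE = qvB ⇒ B = E/v.
B = 2.25×10⁴/9.11×10⁵ = 0.0247 T.

B = 0.0247 T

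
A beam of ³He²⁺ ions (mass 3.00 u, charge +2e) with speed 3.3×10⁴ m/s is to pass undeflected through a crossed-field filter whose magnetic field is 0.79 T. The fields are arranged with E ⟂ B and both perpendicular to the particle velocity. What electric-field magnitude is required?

For straight-line motion qE = qvB, so E = vB.
E = 3.3×10⁴ × 0.79 = 2.6×10⁴ V/m.

E = 2.6×10⁴ V/m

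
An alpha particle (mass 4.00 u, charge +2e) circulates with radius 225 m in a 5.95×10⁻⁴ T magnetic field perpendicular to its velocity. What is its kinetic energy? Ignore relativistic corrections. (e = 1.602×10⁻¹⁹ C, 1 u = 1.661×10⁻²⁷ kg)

KE ≈ 8.64×10⁵ eV

v = |q|Br/m, then KE = ½mv² = (qBr)²/(2m).
v = (3.204×10⁻¹⁹)(5.95×10⁻⁴)(225)/6.644×10⁻²⁷ ≈ 6.456×10⁶ m/s.
KE = ½(6.644×10⁻²⁷)(6.456×10⁶)² ≈ 1.38×10⁻¹³ J = 8.64×10⁵ eV.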